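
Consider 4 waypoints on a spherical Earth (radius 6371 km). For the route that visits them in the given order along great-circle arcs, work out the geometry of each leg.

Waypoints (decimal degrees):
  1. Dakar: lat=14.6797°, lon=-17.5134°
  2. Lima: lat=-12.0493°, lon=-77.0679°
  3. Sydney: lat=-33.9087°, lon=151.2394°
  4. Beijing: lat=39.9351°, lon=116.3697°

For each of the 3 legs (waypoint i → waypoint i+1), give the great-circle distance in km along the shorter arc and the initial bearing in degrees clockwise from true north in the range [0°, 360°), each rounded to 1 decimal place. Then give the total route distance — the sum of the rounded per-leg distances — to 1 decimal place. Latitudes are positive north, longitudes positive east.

Leg 1: dist=7200.5 km, bearing=248.8°
Leg 2: dist=12792.9 km, bearing=223.2°
Leg 3: dist=8958.0 km, bearing=333.6°
Total: 28951.4 km

Leg 1: φ1=0.2562091, φ2=-0.2103000, Δφ=-0.4665091, Δλ=-1.0394221 rad; a=sin²(Δφ/2)+cosφ1·cosφ2·sin²(Δλ/2)=0.2867613254; c=2·atan2(√a, √(1-a))=1.130201733; dist=6371·c=7200.515 ≈ 7200.5 km; running total=7200.5 km
Leg 1 bearing: y=sinΔλ·cosφ2=-0.84311780, x=cosφ1·sinφ2-sinφ1·cosφ2·cosΔλ=-0.32752016; θ=atan2(y, x)=-111.2293° <0 so +360° → 248.7707° ≈ 248.8°
Leg 2: φ1=-0.2103000, φ2=-0.5918185, Δφ=-0.3815185, Δλ=3.9847141 rad; a=sin²(Δφ/2)+cosφ1·cosφ2·sin²(Δλ/2)=0.7116974327; c=2·atan2(√a, √(1-a))=2.007985699; dist=6371·c=12792.877 ≈ 12792.9 km; running total=19993.4 km
Leg 2 bearing: y=sinΔλ·cosφ2=-0.61972596, x=cosφ1·sinφ2-sinφ1·cosφ2·cosΔλ=-0.66081504; θ=atan2(y, x)=-136.8378° <0 so +360° → 223.1622° ≈ 223.2°
Leg 3: φ1=-0.5918185, φ2=0.6969990, Δφ=1.2888174, Δλ=-0.6085911 rad; a=sin²(Δφ/2)+cosφ1·cosφ2·sin²(Δλ/2)=0.4179998523; c=2·atan2(√a, √(1-a))=1.406051827; dist=6371·c=8957.956 ≈ 8958.0 km; running total=28951.4 km
Leg 3 bearing: y=sinΔλ·cosφ2=-0.43837283, x=cosφ1·sinφ2-sinφ1·cosφ2·cosΔλ=0.88370423; θ=atan2(y, x)=-26.3843° <0 so +360° → 333.6157° ≈ 333.6°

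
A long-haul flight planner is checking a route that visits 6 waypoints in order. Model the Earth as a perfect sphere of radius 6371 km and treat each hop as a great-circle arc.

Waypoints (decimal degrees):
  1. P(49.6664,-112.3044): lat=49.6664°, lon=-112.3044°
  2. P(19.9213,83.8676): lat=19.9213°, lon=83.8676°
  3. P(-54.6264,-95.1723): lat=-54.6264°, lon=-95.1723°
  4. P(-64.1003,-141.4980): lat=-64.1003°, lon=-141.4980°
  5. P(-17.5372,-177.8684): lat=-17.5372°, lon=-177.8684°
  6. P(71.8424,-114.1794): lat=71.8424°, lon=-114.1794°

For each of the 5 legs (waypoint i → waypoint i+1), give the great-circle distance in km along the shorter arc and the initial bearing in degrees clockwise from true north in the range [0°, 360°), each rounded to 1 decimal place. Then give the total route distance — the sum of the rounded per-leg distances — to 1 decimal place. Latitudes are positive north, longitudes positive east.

Leg 1: dist=12114.4 km, bearing=343.9°
Leg 2: dist=16155.2 km, bearing=181.0°
Leg 3: dist=2752.5 km, bearing=229.0°
Leg 4: dist=5856.5 km, bearing=314.7°
Leg 5: dist=10996.5 km, bearing=16.4°
Total: 47875.1 km

Leg 1: φ1=0.8668422, φ2=0.3476923, Δφ=-0.5191499, Δλ=3.4238473 rad; a=sin²(Δφ/2)+cosφ1·cosφ2·sin²(Δλ/2)=0.6623472826; c=2·atan2(√a, √(1-a))=1.901485105; dist=6371·c=12114.362 ≈ 12114.4 km; running total=12114.4 km
Leg 1 bearing: y=sinΔλ·cosφ2=-0.26185547, x=cosφ1·sinφ2-sinφ1·cosφ2·cosΔλ=0.90884826; θ=atan2(y, x)=-16.0726° <0 so +360° → 343.9274° ≈ 343.9°
Leg 2: φ1=0.3476923, φ2=-0.9534105, Δφ=-1.3011028, Δλ=-3.1248357 rad; a=sin²(Δφ/2)+cosφ1·cosφ2·sin²(Δλ/2)=0.9110084769; c=2·atan2(√a, √(1-a))=2.535740197; dist=6371·c=16155.201 ≈ 16155.2 km; running total=28269.6 km
Leg 2 bearing: y=sinΔλ·cosφ2=-0.00970021, x=cosφ1·sinφ2-sinφ1·cosφ2·cosΔλ=-0.56938039; θ=atan2(y, x)=-179.0240° <0 so +360° → 180.9760° ≈ 181.0°
Leg 3: φ1=-0.9534105, φ2=-1.1187613, Δφ=-0.1653507, Δλ=-0.8085360 rad; a=sin²(Δφ/2)+cosφ1·cosφ2·sin²(Δλ/2)=0.0459430598; c=2·atan2(√a, √(1-a))=0.432038954; dist=6371·c=2752.520 ≈ 2752.5 km; running total=31022.1 km
Leg 3 bearing: y=sinΔλ·cosφ2=-0.31592527, x=cosφ1·sinφ2-sinφ1·cosφ2·cosΔλ=-0.27480976; θ=atan2(y, x)=-131.0186° <0 so +360° → 228.9814° ≈ 229.0°
Leg 4: φ1=-1.1187613, φ2=-0.3060819, Δφ=0.8126794, Δλ=-0.6347832 rad; a=sin²(Δφ/2)+cosφ1·cosφ2·sin²(Δλ/2)=0.1967889480; c=2·atan2(√a, √(1-a))=0.919243188; dist=6371·c=5856.498 ≈ 5856.5 km; running total=36878.6 km
Leg 4 bearing: y=sinΔλ·cosφ2=-0.56544110, x=cosφ1·sinφ2-sinφ1·cosφ2·cosΔλ=0.55904257; θ=atan2(y, x)=-45.3260° <0 so +360° → 314.6740° ≈ 314.7°
Leg 5: φ1=-0.3060819, φ2=1.2538864, Δφ=1.5599683, Δλ=1.1115827 rad; a=sin²(Δφ/2)+cosφ1·cosφ2·sin²(Δλ/2)=0.5773055701; c=2·atan2(√a, √(1-a))=1.726030175; dist=6371·c=10996.538 ≈ 10996.5 km; running total=47875.1 km
Leg 5 bearing: y=sinΔλ·cosφ2=0.27934720, x=cosφ1·sinφ2-sinφ1·cosφ2·cosΔλ=0.94766056; θ=atan2(y, x)=16.4242° ≈ 16.4°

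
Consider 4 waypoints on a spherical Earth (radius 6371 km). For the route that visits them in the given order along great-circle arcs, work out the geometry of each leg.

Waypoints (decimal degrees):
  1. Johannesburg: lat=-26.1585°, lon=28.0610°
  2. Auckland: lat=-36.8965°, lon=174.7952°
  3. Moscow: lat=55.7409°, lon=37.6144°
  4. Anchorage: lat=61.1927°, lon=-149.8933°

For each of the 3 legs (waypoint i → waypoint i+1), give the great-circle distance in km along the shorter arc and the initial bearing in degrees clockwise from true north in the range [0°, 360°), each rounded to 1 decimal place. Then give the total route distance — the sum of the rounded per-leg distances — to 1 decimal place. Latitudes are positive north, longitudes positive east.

Leg 1: dist=12187.4 km, bearing=152.2°
Leg 2: dist=16204.8 km, bearing=317.2°
Leg 3: dist=6996.0 km, bearing=4.1°
Total: 35388.2 km

Leg 1: φ1=-0.4565520, φ2=-0.6439654, Δφ=-0.1874135, Δλ=2.5609949 rad; a=sin²(Δφ/2)+cosφ1·cosφ2·sin²(Δλ/2)=0.6677553170; c=2·atan2(√a, √(1-a))=1.912943558; dist=6371·c=12187.363 ≈ 12187.4 km; running total=12187.4 km
Leg 1 bearing: y=sinΔλ·cosφ2=0.43866621, x=cosφ1·sinφ2-sinφ1·cosφ2·cosΔλ=-0.83366934; θ=atan2(y, x)=152.2472° ≈ 152.2°
Leg 2: φ1=-0.6439654, φ2=0.9728622, Δφ=1.6168276, Δλ=-2.3942566 rad; a=sin²(Δφ/2)+cosφ1·cosφ2·sin²(Δλ/2)=0.9132120074; c=2·atan2(√a, √(1-a))=2.543522969; dist=6371·c=16204.785 ≈ 16204.8 km; running total=28392.2 km
Leg 2 bearing: y=sinΔλ·cosφ2=-0.38262050, x=cosφ1·sinφ2-sinφ1·cosφ2·cosΔλ=0.41306767; θ=atan2(y, x)=-42.8086° <0 so +360° → 317.1914° ≈ 317.2°
Leg 3: φ1=0.9728622, φ2=1.0680141, Δφ=0.0951519, Δλ=-3.2726267 rad; a=sin²(Δφ/2)+cosφ1·cosφ2·sin²(Δλ/2)=0.2723584842; c=2·atan2(√a, √(1-a))=1.098106249; dist=6371·c=6996.035 ≈ 6996.0 km; running total=35388.2 km
Leg 3 bearing: y=sinΔλ·cosφ2=0.06296025, x=cosφ1·sinφ2-sinφ1·cosφ2·cosΔλ=0.88811788; θ=atan2(y, x)=4.0550° ≈ 4.1°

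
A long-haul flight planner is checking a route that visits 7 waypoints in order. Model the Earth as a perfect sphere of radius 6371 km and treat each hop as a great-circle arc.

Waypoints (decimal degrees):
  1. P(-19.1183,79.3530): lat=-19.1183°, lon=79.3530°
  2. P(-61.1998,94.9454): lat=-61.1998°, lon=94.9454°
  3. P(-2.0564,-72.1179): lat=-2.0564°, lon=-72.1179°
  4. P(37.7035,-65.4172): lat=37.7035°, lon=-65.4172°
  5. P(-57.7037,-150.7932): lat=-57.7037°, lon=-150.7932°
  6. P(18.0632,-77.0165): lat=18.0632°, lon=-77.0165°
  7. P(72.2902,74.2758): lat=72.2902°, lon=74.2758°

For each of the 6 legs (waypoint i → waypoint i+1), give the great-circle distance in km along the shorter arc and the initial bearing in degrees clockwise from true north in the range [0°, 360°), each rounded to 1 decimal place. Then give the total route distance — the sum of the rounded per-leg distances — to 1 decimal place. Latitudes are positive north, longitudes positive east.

Leg 1: dist=4836.4 km, bearing=169.2°
Leg 2: dist=12894.4 km, bearing=194.4°
Leg 3: dist=4474.6 km, bearing=8.2°
Leg 4: dist=13218.2 km, bearing=217.5°
Leg 5: dist=10775.1 km, bearing=66.9°
Leg 6: dist=9741.7 km, bearing=8.4°
Total: 55940.4 km

Leg 1: φ1=-0.3336773, φ2=-1.0681380, Δφ=-0.7344607, Δλ=0.2721387 rad; a=sin²(Δφ/2)+cosφ1·cosφ2·sin²(Δλ/2)=0.1372796726; c=2·atan2(√a, √(1-a))=0.759121927; dist=6371·c=4836.366 ≈ 4836.4 km; running total=4836.4 km
Leg 1 bearing: y=sinΔλ·cosφ2=0.12949238, x=cosφ1·sinφ2-sinφ1·cosφ2·cosΔλ=-0.67599377; θ=atan2(y, x)=169.1559° ≈ 169.2°
Leg 2: φ1=-1.0681380, φ2=-0.0358910, Δφ=1.0322471, Δλ=-2.9158046 rad; a=sin²(Δφ/2)+cosφ1·cosφ2·sin²(Δλ/2)=0.7188908658; c=2·atan2(√a, √(1-a))=2.023926253; dist=6371·c=12894.434 ≈ 12894.4 km; running total=17730.8 km
Leg 2 bearing: y=sinΔλ·cosφ2=-0.22373026, x=cosφ1·sinφ2-sinφ1·cosφ2·cosΔλ=-0.87079959; θ=atan2(y, x)=-165.5909° <0 so +360° → 194.4091° ≈ 194.4°
Leg 3: φ1=-0.0358910, φ2=0.6580502, Δφ=0.6939412, Δλ=0.1169493 rad; a=sin²(Δφ/2)+cosφ1·cosφ2·sin²(Δλ/2)=0.1183348008; c=2·atan2(√a, √(1-a))=0.702343447; dist=6371·c=4474.630 ≈ 4474.6 km; running total=22205.4 km
Leg 3 bearing: y=sinΔλ·cosφ2=0.09231787, x=cosφ1·sinφ2-sinφ1·cosφ2·cosΔλ=0.63937791; θ=atan2(y, x)=8.2160° ≈ 8.2°
Leg 4: φ1=0.6580502, φ2=-1.0071196, Δφ=-1.6651698, Δλ=-1.4900923 rad; a=sin²(Δφ/2)+cosφ1·cosφ2·sin²(Δλ/2)=0.7414417562; c=2·atan2(√a, √(1-a))=2.074740927; dist=6371·c=13218.174 ≈ 13218.2 km; running total=35423.6 km
Leg 4 bearing: y=sinΔλ·cosφ2=-0.53255873, x=cosφ1·sinφ2-sinφ1·cosφ2·cosΔλ=-0.69512928; θ=atan2(y, x)=-142.5432° <0 so +360° → 217.4568° ≈ 217.5°
Leg 5: φ1=-1.0071196, φ2=0.3152623, Δφ=1.3223819, Δλ=1.2876463 rad; a=sin²(Δφ/2)+cosφ1·cosφ2·sin²(Δλ/2)=0.5600907429; c=2·atan2(√a, √(1-a))=1.691269018; dist=6371·c=10775.075 ≈ 10775.1 km; running total=46198.7 km
Leg 5 bearing: y=sinΔλ·cosφ2=0.91285775, x=cosφ1·sinφ2-sinφ1·cosφ2·cosΔλ=0.39018860; θ=atan2(y, x)=66.8564° ≈ 66.9°
Leg 6: φ1=0.3152623, φ2=1.2617020, Δφ=0.9464397, Δλ=2.6405488 rad; a=sin²(Δφ/2)+cosφ1·cosφ2·sin²(Δλ/2)=0.4791417958; c=2·atan2(√a, √(1-a))=1.529067809; dist=6371·c=9741.691 ≈ 9741.7 km; running total=55940.4 km
Leg 6 bearing: y=sinΔλ·cosφ2=0.14611793, x=cosφ1·sinφ2-sinφ1·cosφ2·cosΔλ=0.98838722; θ=atan2(y, x)=8.4094° ≈ 8.4°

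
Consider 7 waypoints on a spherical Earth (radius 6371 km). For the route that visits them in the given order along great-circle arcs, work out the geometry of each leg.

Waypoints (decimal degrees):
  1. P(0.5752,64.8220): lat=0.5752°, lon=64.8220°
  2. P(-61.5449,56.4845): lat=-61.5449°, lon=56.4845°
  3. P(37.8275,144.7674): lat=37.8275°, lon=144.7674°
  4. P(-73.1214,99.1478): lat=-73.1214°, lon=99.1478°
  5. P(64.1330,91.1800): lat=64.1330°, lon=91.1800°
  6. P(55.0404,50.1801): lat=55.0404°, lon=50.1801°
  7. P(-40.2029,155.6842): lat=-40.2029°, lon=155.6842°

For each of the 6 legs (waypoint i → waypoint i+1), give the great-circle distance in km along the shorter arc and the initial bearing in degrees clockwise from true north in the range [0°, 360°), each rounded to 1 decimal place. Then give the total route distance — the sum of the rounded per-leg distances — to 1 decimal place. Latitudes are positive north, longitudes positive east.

Leg 1: φ1=0.0100391, φ2=-1.0741611, Δφ=-1.0842003, Δλ=-0.1455168 rad; a=sin²(Δφ/2)+cosφ1·cosφ2·sin²(Δλ/2)=0.2687078802; c=2·atan2(√a, √(1-a))=1.089888481; dist=6371·c=6943.680 ≈ 6943.7 km; running total=6943.7 km
Leg 1 bearing: y=sinΔλ·cosφ2=-0.06908996, x=cosφ1·sinφ2-sinφ1·cosφ2·cosΔλ=-0.88387918; θ=atan2(y, x)=-175.5305° <0 so +360° → 184.4695° ≈ 184.5°
Leg 2: φ1=-1.0741611, φ2=0.6602144, Δφ=1.7343756, Δλ=1.5408273 rad; a=sin²(Δφ/2)+cosφ1·cosφ2·sin²(Δλ/2)=0.7639592913; c=2·atan2(√a, √(1-a))=2.126944261; dist=6371·c=13550.762 ≈ 13550.8 km; running total=20494.5 km
Leg 2 bearing: y=sinΔλ·cosφ2=0.78950607, x=cosφ1·sinφ2-sinφ1·cosφ2·cosΔλ=0.31302098; θ=atan2(y, x)=68.3728° ≈ 68.4°
Leg 3: φ1=0.6602144, φ2=-1.2762092, Δφ=-1.9364236, Δλ=-0.7962122 rad; a=sin²(Δφ/2)+cosφ1·cosφ2·sin²(Δλ/2)=0.7132340186; c=2·atan2(√a, √(1-a))=2.011380625; dist=6371·c=12814.506 ≈ 12814.5 km; running total=33309.0 km
Leg 3 bearing: y=sinΔλ·cosφ2=-0.20751291, x=cosφ1·sinφ2-sinφ1·cosφ2·cosΔλ=-0.88037685; θ=atan2(y, x)=-166.7369° <0 so +360° → 193.2631° ≈ 193.3°
Leg 4: φ1=-1.2762092, φ2=1.1193320, Δφ=2.3955412, Δλ=-0.1390643 rad; a=sin²(Δφ/2)+cosφ1·cosφ2·sin²(Δλ/2)=0.8677987587; c=2·atan2(√a, √(1-a))=2.397344636; dist=6371·c=15273.483 ≈ 15273.5 km; running total=48582.5 km
Leg 4 bearing: y=sinΔλ·cosφ2=-0.06047613, x=cosφ1·sinφ2-sinφ1·cosφ2·cosΔλ=0.67471396; θ=atan2(y, x)=-5.1219° <0 so +360° → 354.8781° ≈ 354.9°
Leg 5: φ1=1.1193320, φ2=0.9606362, Δφ=-0.1586958, Δλ=-0.7155832 rad; a=sin²(Δφ/2)+cosφ1·cosφ2·sin²(Δλ/2)=0.0369428128; c=2·atan2(√a, √(1-a))=0.386817365; dist=6371·c=2464.413 ≈ 2464.4 km; running total=51046.9 km
Leg 5 bearing: y=sinΔλ·cosφ2=-0.37592022, x=cosφ1·sinφ2-sinφ1·cosφ2·cosΔλ=-0.03156196; θ=atan2(y, x)=-94.7993° <0 so +360° → 265.2007° ≈ 265.2°
Leg 6: φ1=0.9606362, φ2=-0.7016730, Δφ=-1.6623092, Δλ=1.8413939 rad; a=sin²(Δφ/2)+cosφ1·cosφ2·sin²(Δλ/2)=0.8230018679; c=2·atan2(√a, √(1-a))=2.273133816; dist=6371·c=14482.136 ≈ 14482.1 km; running total=65529.0 km
Leg 6 bearing: y=sinΔλ·cosφ2=0.73597102, x=cosφ1·sinφ2-sinφ1·cosφ2·cosΔλ=-0.20254833; θ=atan2(y, x)=105.3876° ≈ 105.4°

Leg 1: dist=6943.7 km, bearing=184.5°
Leg 2: dist=13550.8 km, bearing=68.4°
Leg 3: dist=12814.5 km, bearing=193.3°
Leg 4: dist=15273.5 km, bearing=354.9°
Leg 5: dist=2464.4 km, bearing=265.2°
Leg 6: dist=14482.1 km, bearing=105.4°
Total: 65529.0 km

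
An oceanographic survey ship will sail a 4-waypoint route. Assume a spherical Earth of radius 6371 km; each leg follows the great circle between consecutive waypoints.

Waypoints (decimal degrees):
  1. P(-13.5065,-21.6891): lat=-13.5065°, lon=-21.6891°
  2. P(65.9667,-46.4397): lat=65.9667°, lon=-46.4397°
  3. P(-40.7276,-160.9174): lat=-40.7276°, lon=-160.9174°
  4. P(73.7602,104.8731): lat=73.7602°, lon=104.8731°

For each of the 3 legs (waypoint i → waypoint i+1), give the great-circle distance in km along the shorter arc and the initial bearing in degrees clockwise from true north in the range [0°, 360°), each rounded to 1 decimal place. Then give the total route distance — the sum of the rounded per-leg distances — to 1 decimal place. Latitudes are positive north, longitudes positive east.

Leg 1: φ1=-0.2357329, φ2=1.1513361, Δφ=1.3870690, Δλ=-0.4319795 rad; a=sin²(Δφ/2)+cosφ1·cosφ2·sin²(Δλ/2)=0.4268409881; c=2·atan2(√a, √(1-a))=1.423951122; dist=6371·c=9071.993 ≈ 9072.0 km; running total=9072.0 km
Leg 1 bearing: y=sinΔλ·cosφ2=-0.17051039, x=cosφ1·sinφ2-sinφ1·cosφ2·cosΔλ=0.97443175; θ=atan2(y, x)=-9.9254° <0 so +360° → 350.0746° ≈ 350.1°
Leg 2: φ1=1.1513361, φ2=-0.7108307, Δφ=-1.8621668, Δλ=-1.9980128 rad; a=sin²(Δφ/2)+cosφ1·cosφ2·sin²(Δλ/2)=0.8618902522; c=2·atan2(√a, √(1-a))=2.380061772; dist=6371·c=15163.374 ≈ 15163.4 km; running total=24235.4 km
Leg 2 bearing: y=sinΔλ·cosφ2=-0.68970923, x=cosφ1·sinφ2-sinφ1·cosφ2·cosΔλ=0.02104674; θ=atan2(y, x)=-88.2521° <0 so +360° → 271.7479° ≈ 271.7°
Leg 3: φ1=-0.7108307, φ2=1.2873583, Δφ=1.9981891, Δλ=4.6389193 rad; a=sin²(Δφ/2)+cosφ1·cosφ2·sin²(Δλ/2)=0.8209932326; c=2·atan2(√a, √(1-a))=2.267882666; dist=6371·c=14448.680 ≈ 14448.7 km; running total=38684.1 km
Leg 3 bearing: y=sinΔλ·cosφ2=-0.27890367, x=cosφ1·sinφ2-sinφ1·cosφ2·cosΔλ=0.71418914; θ=atan2(y, x)=-21.3315° <0 so +360° → 338.6685° ≈ 338.7°

Leg 1: dist=9072.0 km, bearing=350.1°
Leg 2: dist=15163.4 km, bearing=271.7°
Leg 3: dist=14448.7 km, bearing=338.7°
Total: 38684.1 km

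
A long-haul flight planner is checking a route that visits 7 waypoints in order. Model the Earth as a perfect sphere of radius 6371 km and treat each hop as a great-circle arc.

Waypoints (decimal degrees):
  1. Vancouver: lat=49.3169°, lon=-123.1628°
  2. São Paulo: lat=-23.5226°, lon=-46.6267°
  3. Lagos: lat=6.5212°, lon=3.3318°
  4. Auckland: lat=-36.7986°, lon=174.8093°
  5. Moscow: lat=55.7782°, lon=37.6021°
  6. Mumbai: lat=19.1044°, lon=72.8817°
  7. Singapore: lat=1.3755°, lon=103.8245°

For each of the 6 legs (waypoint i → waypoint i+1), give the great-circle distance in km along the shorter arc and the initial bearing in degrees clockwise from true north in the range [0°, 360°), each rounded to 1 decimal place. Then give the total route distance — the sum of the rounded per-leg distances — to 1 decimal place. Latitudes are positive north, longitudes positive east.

Leg 1: φ1=0.8607423, φ2=-0.4105468, Δφ=-1.2712891, Δλ=1.3358069 rad; a=sin²(Δφ/2)+cosφ1·cosφ2·sin²(Δλ/2)=0.5817454559; c=2·atan2(√a, √(1-a))=1.735024473; dist=6371·c=11053.841 ≈ 11053.8 km; running total=11053.8 km
Leg 1 bearing: y=sinΔλ·cosφ2=0.89170331, x=cosφ1·sinφ2-sinφ1·cosφ2·cosΔλ=-0.42206152; θ=atan2(y, x)=115.3292° ≈ 115.3°
Leg 2: φ1=-0.4105468, φ2=0.1138164, Δφ=0.5243632, Δλ=0.8719403 rad; a=sin²(Δφ/2)+cosφ1·cosφ2·sin²(Δλ/2)=0.2296308202; c=2·atan2(√a, √(1-a))=0.999481710; dist=6371·c=6367.698 ≈ 6367.7 km; running total=17421.5 km
Leg 2 bearing: y=sinΔλ·cosφ2=0.76062529, x=cosφ1·sinφ2-sinφ1·cosφ2·cosΔλ=0.35923695; θ=atan2(y, x)=64.7190° ≈ 64.7°
Leg 3: φ1=0.1138164, φ2=-0.6422567, Δφ=-0.7560731, Δλ=2.9928470 rad; a=sin²(Δφ/2)+cosφ1·cosφ2·sin²(Δλ/2)=0.9274048284; c=2·atan2(√a, √(1-a))=2.595980264; dist=6371·c=16538.990 ≈ 16539.0 km; running total=33960.5 km
Leg 3 bearing: y=sinΔλ·cosφ2=0.11866878, x=cosφ1·sinφ2-sinφ1·cosφ2·cosΔλ=-0.50519122; θ=atan2(y, x)=166.7809° ≈ 166.8°
Leg 4: φ1=-0.6422567, φ2=0.9735132, Δφ=1.6157700, Δλ=-2.3947174 rad; a=sin²(Δφ/2)+cosφ1·cosφ2·sin²(Δλ/2)=0.9128806638; c=2·atan2(√a, √(1-a))=2.542347020; dist=6371·c=16197.293 ≈ 16197.3 km; running total=50157.8 km
Leg 4 bearing: y=sinΔλ·cosφ2=-0.38206459, x=cosφ1·sinφ2-sinφ1·cosφ2·cosΔλ=0.41490346; θ=atan2(y, x)=-42.6405° <0 so +360° → 317.3595° ≈ 317.4°
Leg 5: φ1=0.9735132, φ2=0.3334347, Δφ=-0.6400786, Δλ=0.6157452 rad; a=sin²(Δφ/2)+cosφ1·cosφ2·sin²(Δλ/2)=0.1477753064; c=2·atan2(√a, √(1-a))=0.789149259; dist=6371·c=5027.670 ≈ 5027.7 km; running total=55185.5 km
Leg 5 bearing: y=sinΔλ·cosφ2=0.54575680, x=cosφ1·sinφ2-sinφ1·cosφ2·cosΔλ=-0.45376269; θ=atan2(y, x)=129.7414° ≈ 129.7°
Leg 6: φ1=0.3334347, φ2=0.0240070, Δφ=-0.3094277, Δλ=0.5400537 rad; a=sin²(Δφ/2)+cosφ1·cosφ2·sin²(Δλ/2)=0.0909669014; c=2·atan2(√a, √(1-a))=0.612755804; dist=6371·c=3903.867 ≈ 3903.9 km; running total=59089.4 km
Leg 6 bearing: y=sinΔλ·cosφ2=0.51403392, x=cosφ1·sinφ2-sinφ1·cosφ2·cosΔλ=-0.25794733; θ=atan2(y, x)=116.6480° ≈ 116.6°

Leg 1: dist=11053.8 km, bearing=115.3°
Leg 2: dist=6367.7 km, bearing=64.7°
Leg 3: dist=16539.0 km, bearing=166.8°
Leg 4: dist=16197.3 km, bearing=317.4°
Leg 5: dist=5027.7 km, bearing=129.7°
Leg 6: dist=3903.9 km, bearing=116.6°
Total: 59089.4 km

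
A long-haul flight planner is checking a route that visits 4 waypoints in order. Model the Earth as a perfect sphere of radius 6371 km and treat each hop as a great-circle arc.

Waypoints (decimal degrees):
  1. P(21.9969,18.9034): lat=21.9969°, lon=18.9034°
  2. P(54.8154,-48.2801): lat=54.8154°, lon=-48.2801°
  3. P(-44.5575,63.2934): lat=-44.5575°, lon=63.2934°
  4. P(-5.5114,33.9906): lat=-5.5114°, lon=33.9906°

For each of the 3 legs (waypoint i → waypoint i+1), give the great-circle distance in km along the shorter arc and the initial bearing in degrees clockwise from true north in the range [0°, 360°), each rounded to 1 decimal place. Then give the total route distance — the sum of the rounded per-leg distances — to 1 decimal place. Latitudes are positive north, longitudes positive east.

Leg 1: dist=6573.4 km, bearing=321.8°
Leg 2: dist=15169.1 km, bearing=106.0°
Leg 3: dist=5192.2 km, bearing=318.0°
Total: 26934.7 km

Leg 1: φ1=0.3839183, φ2=0.9567092, Δφ=0.5727909, Δλ=-1.1725733 rad; a=sin²(Δφ/2)+cosφ1·cosφ2·sin²(Δλ/2)=0.2433482917; c=2·atan2(√a, √(1-a))=1.031766742; dist=6371·c=6573.386 ≈ 6573.4 km; running total=6573.4 km
Leg 1 bearing: y=sinΔλ·cosφ2=-0.53112490, x=cosφ1·sinφ2-sinφ1·cosφ2·cosΔλ=0.67411123; θ=atan2(y, x)=-38.2342° <0 so +360° → 321.7658° ≈ 321.8°
Leg 2: φ1=0.9567092, φ2=-0.7776751, Δφ=-1.7343843, Δλ=1.9473249 rad; a=sin²(Δφ/2)+cosφ1·cosφ2·sin²(Δλ/2)=0.8622025756; c=2·atan2(√a, √(1-a))=2.380967448; dist=6371·c=15169.144 ≈ 15169.1 km; running total=21742.5 km
Leg 2 bearing: y=sinΔλ·cosφ2=0.66263040, x=cosφ1·sinφ2-sinφ1·cosφ2·cosΔλ=-0.19015291; θ=atan2(y, x)=106.0117° ≈ 106.0°
Leg 3: φ1=-0.7776751, φ2=-0.0961921, Δφ=0.6814830, Δλ=-0.5114303 rad; a=sin²(Δφ/2)+cosφ1·cosφ2·sin²(Δλ/2)=0.1570564053; c=2·atan2(√a, √(1-a))=0.814974171; dist=6371·c=5192.200 ≈ 5192.2 km; running total=26934.7 km
Leg 3 bearing: y=sinΔλ·cosφ2=-0.48716251, x=cosφ1·sinφ2-sinφ1·cosφ2·cosΔλ=0.54058436; θ=atan2(y, x)=-42.0245° <0 so +360° → 317.9755° ≈ 318.0°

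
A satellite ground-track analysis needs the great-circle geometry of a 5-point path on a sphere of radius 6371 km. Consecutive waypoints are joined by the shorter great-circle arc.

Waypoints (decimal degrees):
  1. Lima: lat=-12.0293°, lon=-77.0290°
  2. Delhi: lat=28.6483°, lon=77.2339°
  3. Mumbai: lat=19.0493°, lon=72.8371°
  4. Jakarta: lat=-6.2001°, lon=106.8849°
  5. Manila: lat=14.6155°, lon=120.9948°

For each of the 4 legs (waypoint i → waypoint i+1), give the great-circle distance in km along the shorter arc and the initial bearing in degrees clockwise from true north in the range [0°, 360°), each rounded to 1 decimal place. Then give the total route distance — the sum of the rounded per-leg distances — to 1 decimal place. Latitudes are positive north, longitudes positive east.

Leg 1: φ1=-0.2099509, φ2=0.5000072, Δφ=0.7099581, Δλ=2.6923955 rad; a=sin²(Δφ/2)+cosφ1·cosφ2·sin²(Δλ/2)=0.9365400869; c=2·atan2(√a, √(1-a))=2.632280667; dist=6371·c=16770.260 ≈ 16770.3 km; running total=16770.3 km
Leg 1 bearing: y=sinΔλ·cosφ2=0.38108212, x=cosφ1·sinφ2-sinφ1·cosφ2·cosΔλ=0.30415034; θ=atan2(y, x)=51.4058° ≈ 51.4°
Leg 2: φ1=0.5000072, φ2=0.3324730, Δφ=-0.1675342, Δλ=-0.0767386 rad; a=sin²(Δφ/2)+cosφ1·cosφ2·sin²(Δλ/2)=0.0082211520; c=2·atan2(√a, √(1-a))=0.181590533; dist=6371·c=1156.913 ≈ 1156.9 km; running total=17927.2 km
Leg 2 bearing: y=sinΔλ·cosφ2=-0.07246511, x=cosφ1·sinφ2-sinφ1·cosφ2·cosΔλ=-0.16541785; θ=atan2(y, x)=-156.3431° <0 so +360° → 203.6569° ≈ 203.7°
Leg 3: φ1=0.3324730, φ2=-0.1082122, Δφ=-0.4406852, Δλ=0.5942462 rad; a=sin²(Δφ/2)+cosφ1·cosφ2·sin²(Δλ/2)=0.1283170056; c=2·atan2(√a, √(1-a))=0.732707702; dist=6371·c=4668.081 ≈ 4668.1 km; running total=22595.3 km
Leg 3 bearing: y=sinΔλ·cosφ2=0.55660946, x=cosφ1·sinφ2-sinφ1·cosφ2·cosΔλ=-0.37093519; θ=atan2(y, x)=123.6802° ≈ 123.7°
Leg 4: φ1=-0.1082122, φ2=0.2550886, Δφ=0.3633008, Δλ=0.2462642 rad; a=sin²(Δφ/2)+cosφ1·cosφ2·sin²(Δλ/2)=0.0471470498; c=2·atan2(√a, √(1-a))=0.437754330; dist=6371·c=2788.933 ≈ 2788.9 km; running total=25384.2 km
Leg 4 bearing: y=sinΔλ·cosφ2=0.23589402, x=cosφ1·sinφ2-sinφ1·cosφ2·cosΔλ=0.35220851; θ=atan2(y, x)=33.8125° ≈ 33.8°

Leg 1: dist=16770.3 km, bearing=51.4°
Leg 2: dist=1156.9 km, bearing=203.7°
Leg 3: dist=4668.1 km, bearing=123.7°
Leg 4: dist=2788.9 km, bearing=33.8°
Total: 25384.2 km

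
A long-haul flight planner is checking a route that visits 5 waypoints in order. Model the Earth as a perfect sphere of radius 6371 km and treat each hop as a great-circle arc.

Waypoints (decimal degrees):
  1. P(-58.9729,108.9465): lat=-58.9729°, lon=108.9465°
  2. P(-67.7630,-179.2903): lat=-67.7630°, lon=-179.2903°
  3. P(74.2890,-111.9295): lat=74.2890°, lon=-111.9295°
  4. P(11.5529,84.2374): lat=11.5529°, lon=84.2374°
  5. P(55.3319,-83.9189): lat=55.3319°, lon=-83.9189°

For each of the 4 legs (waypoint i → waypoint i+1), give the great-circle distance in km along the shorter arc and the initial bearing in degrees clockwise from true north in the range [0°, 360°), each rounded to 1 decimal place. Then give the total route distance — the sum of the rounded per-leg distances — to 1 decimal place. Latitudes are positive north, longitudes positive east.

Leg 1: φ1=-1.0292713, φ2=-1.1826875, Δφ=-0.1534162, Δλ=-5.0306812 rad; a=sin²(Δφ/2)+cosφ1·cosφ2·sin²(Δλ/2)=0.0728823445; c=2·atan2(√a, √(1-a))=0.546718146; dist=6371·c=3483.141 ≈ 3483.1 km; running total=3483.1 km
Leg 1 bearing: y=sinΔλ·cosφ2=0.35943011, x=cosφ1·sinφ2-sinφ1·cosφ2·cosΔλ=-0.37562219; θ=atan2(y, x)=136.2619° ≈ 136.3°
Leg 2: φ1=-1.1826875, φ2=1.2965876, Δφ=2.4792751, Δλ=1.1756677 rad; a=sin²(Δφ/2)+cosφ1·cosφ2·sin²(Δλ/2)=0.9257995868; c=2·atan2(√a, √(1-a))=2.589824834; dist=6371·c=16499.774 ≈ 16499.8 km; running total=19982.9 km
Leg 2 bearing: y=sinΔλ·cosφ2=0.24992047, x=cosφ1·sinφ2-sinφ1·cosφ2·cosΔλ=0.46078043; θ=atan2(y, x)=28.4747° ≈ 28.5°
Leg 3: φ1=1.2965876, φ2=0.2016361, Δφ=-1.0949515, Δλ=3.4237583 rad; a=sin²(Δφ/2)+cosφ1·cosφ2·sin²(Δλ/2)=0.5310087557; c=2·atan2(√a, √(1-a))=1.632853662; dist=6371·c=10402.911 ≈ 10402.9 km; running total=30385.8 km
Leg 3 bearing: y=sinΔλ·cosφ2=-0.27279523, x=cosφ1·sinφ2-sinφ1·cosφ2·cosΔλ=0.96007114; θ=atan2(y, x)=-15.8620° <0 so +360° → 344.1380° ≈ 344.1°
Leg 4: φ1=0.2016361, φ2=0.9657238, Δφ=0.7640877, Δλ=-2.9348811 rad; a=sin²(Δφ/2)+cosφ1·cosφ2·sin²(Δλ/2)=0.6903584451; c=2·atan2(√a, √(1-a))=1.961367774; dist=6371·c=12495.874 ≈ 12495.9 km; running total=42881.7 km
Leg 4 bearing: y=sinΔλ·cosφ2=-0.11674643, x=cosφ1·sinφ2-sinφ1·cosφ2·cosΔλ=0.91729217; θ=atan2(y, x)=-7.2532° <0 so +360° → 352.7468° ≈ 352.7°

Leg 1: dist=3483.1 km, bearing=136.3°
Leg 2: dist=16499.8 km, bearing=28.5°
Leg 3: dist=10402.9 km, bearing=344.1°
Leg 4: dist=12495.9 km, bearing=352.7°
Total: 42881.7 km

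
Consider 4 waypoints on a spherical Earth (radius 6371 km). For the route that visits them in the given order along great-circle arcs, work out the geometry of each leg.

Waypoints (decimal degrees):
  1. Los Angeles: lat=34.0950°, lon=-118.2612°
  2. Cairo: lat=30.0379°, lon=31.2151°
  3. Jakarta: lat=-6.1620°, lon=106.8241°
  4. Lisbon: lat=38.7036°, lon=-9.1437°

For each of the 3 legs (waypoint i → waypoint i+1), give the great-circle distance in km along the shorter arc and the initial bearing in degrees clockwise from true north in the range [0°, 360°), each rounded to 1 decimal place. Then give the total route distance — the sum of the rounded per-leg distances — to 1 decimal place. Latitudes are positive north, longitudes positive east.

Leg 1: dist=12197.0 km, bearing=27.8°
Leg 2: dist=8982.6 km, bearing=102.7°
Leg 3: dist=12677.0 km, bearing=309.8°
Total: 33856.6 km

Leg 1: φ1=0.5950700, φ2=0.5242603, Δφ=-0.0708098, Δλ=2.6088536 rad; a=sin²(Δφ/2)+cosφ1·cosφ2·sin²(Δλ/2)=0.6684690025; c=2·atan2(√a, √(1-a))=1.914459165; dist=6371·c=12197.019 ≈ 12197.0 km; running total=12197.0 km
Leg 1 bearing: y=sinΔλ·cosφ2=0.43968166, x=cosφ1·sinφ2-sinφ1·cosφ2·cosΔλ=0.83255800; θ=atan2(y, x)=27.8390° ≈ 27.8°
Leg 2: φ1=0.5242603, φ2=-0.1075472, Δφ=-0.6318074, Δλ=1.3196260 rad; a=sin²(Δφ/2)+cosφ1·cosφ2·sin²(Δλ/2)=0.4199084127; c=2·atan2(√a, √(1-a))=1.409920106; dist=6371·c=8982.601 ≈ 8982.6 km; running total=21179.6 km
Leg 2 bearing: y=sinΔλ·cosφ2=0.96302588, x=cosφ1·sinφ2-sinφ1·cosφ2·cosΔλ=-0.21661605; θ=atan2(y, x)=102.6767° ≈ 102.7°
Leg 3: φ1=-0.1075472, φ2=0.6755053, Δφ=0.7830524, Δλ=-2.0240199 rad; a=sin²(Δφ/2)+cosφ1·cosφ2·sin²(Δλ/2)=0.7034256270; c=2·atan2(√a, √(1-a))=1.989800808; dist=6371·c=12677.021 ≈ 12677.0 km; running total=33856.6 km
Leg 3 bearing: y=sinΔλ·cosφ2=-0.70160304, x=cosφ1·sinφ2-sinφ1·cosφ2·cosΔλ=0.58500020; θ=atan2(y, x)=-50.1785° <0 so +360° → 309.8215° ≈ 309.8°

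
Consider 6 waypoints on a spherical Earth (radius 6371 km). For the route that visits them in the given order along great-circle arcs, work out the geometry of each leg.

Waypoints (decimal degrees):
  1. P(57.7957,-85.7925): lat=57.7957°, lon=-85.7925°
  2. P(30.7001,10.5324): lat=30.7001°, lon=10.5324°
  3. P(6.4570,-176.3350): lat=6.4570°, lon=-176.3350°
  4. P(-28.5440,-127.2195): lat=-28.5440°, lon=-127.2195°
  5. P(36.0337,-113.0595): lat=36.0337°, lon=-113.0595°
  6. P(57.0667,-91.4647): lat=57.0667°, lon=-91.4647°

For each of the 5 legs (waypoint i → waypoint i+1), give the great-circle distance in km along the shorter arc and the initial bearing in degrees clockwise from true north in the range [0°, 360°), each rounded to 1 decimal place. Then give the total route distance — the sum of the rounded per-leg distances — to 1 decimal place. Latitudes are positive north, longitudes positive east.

Leg 1: φ1=1.0087253, φ2=0.5358178, Δφ=-0.4729074, Δλ=1.6811867 rad; a=sin²(Δφ/2)+cosφ1·cosφ2·sin²(Δλ/2)=0.3092424007; c=2·atan2(√a, √(1-a))=1.179361402; dist=6371·c=7513.711 ≈ 7513.7 km; running total=7513.7 km
Leg 1 bearing: y=sinΔλ·cosφ2=0.85461761, x=cosφ1·sinφ2-sinφ1·cosφ2·cosΔλ=0.35224265; θ=atan2(y, x)=67.6003° ≈ 67.6°
Leg 2: φ1=0.5358178, φ2=0.1126959, Δφ=-0.4231219, Δλ=-3.2614514 rad; a=sin²(Δφ/2)+cosφ1·cosφ2·sin²(Δλ/2)=0.8954262731; c=2·atan2(√a, √(1-a))=2.482997107; dist=6371·c=15819.175 ≈ 15819.2 km; running total=23332.9 km
Leg 2 bearing: y=sinΔλ·cosφ2=0.11881346, x=cosφ1·sinφ2-sinφ1·cosφ2·cosΔλ=0.60036290; θ=atan2(y, x)=11.1943° ≈ 11.2°
Leg 3: φ1=0.1126959, φ2=-0.4981868, Δφ=-0.6108827, Δλ=0.8572272 rad; a=sin²(Δφ/2)+cosφ1·cosφ2·sin²(Δλ/2)=0.2412028102; c=2·atan2(√a, √(1-a))=1.026759307; dist=6371·c=6541.484 ≈ 6541.5 km; running total=29874.4 km
Leg 3 bearing: y=sinΔλ·cosφ2=0.66413537, x=cosφ1·sinφ2-sinφ1·cosφ2·cosΔλ=-0.53946295; θ=atan2(y, x)=129.0862° ≈ 129.1°
Leg 4: φ1=-0.4981868, φ2=0.6289067, Δφ=1.1270935, Δλ=0.2471386 rad; a=sin²(Δφ/2)+cosφ1·cosφ2·sin²(Δλ/2)=0.2961485801; c=2·atan2(√a, √(1-a))=1.150859423; dist=6371·c=7332.125 ≈ 7332.1 km; running total=37206.5 km
Leg 4 bearing: y=sinΔλ·cosφ2=0.19782564, x=cosφ1·sinφ2-sinφ1·cosφ2·cosΔλ=0.89142774; θ=atan2(y, x)=12.5123° ≈ 12.5°
Leg 5: φ1=0.6289067, φ2=0.9960018, Δφ=0.3670951, Δλ=0.3769004 rad; a=sin²(Δφ/2)+cosφ1·cosφ2·sin²(Δλ/2)=0.0487423981; c=2·atan2(√a, √(1-a))=0.445221716; dist=6371·c=2836.508 ≈ 2836.5 km; running total=40043.0 km
Leg 5 bearing: y=sinΔλ·cosφ2=0.20008958, x=cosφ1·sinφ2-sinφ1·cosφ2·cosΔλ=0.38135347; θ=atan2(y, x)=27.6852° ≈ 27.7°

Leg 1: dist=7513.7 km, bearing=67.6°
Leg 2: dist=15819.2 km, bearing=11.2°
Leg 3: dist=6541.5 km, bearing=129.1°
Leg 4: dist=7332.1 km, bearing=12.5°
Leg 5: dist=2836.5 km, bearing=27.7°
Total: 40043.0 km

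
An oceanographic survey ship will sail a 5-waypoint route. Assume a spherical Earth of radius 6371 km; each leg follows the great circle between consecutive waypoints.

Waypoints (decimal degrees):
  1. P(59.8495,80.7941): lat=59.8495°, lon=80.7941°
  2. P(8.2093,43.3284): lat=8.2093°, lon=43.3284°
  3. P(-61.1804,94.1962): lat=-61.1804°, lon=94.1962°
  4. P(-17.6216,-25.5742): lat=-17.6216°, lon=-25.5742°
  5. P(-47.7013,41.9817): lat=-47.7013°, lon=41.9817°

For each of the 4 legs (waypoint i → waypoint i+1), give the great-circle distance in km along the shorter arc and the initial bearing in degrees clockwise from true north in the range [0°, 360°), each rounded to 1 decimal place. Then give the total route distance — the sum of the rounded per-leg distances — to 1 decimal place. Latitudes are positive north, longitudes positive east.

Leg 1: φ1=1.0445708, φ2=0.1432793, Δφ=-0.9012915, Δλ=-0.6538998 rad; a=sin²(Δφ/2)+cosφ1·cosφ2·sin²(Δλ/2)=0.2409753120; c=2·atan2(√a, √(1-a))=1.026227451; dist=6371·c=6538.095 ≈ 6538.1 km; running total=6538.1 km
Leg 1 bearing: y=sinΔλ·cosφ2=-0.60205331, x=cosφ1·sinφ2-sinφ1·cosφ2·cosΔλ=-0.60758263; θ=atan2(y, x)=-135.2619° <0 so +360° → 224.7381° ≈ 224.7°
Leg 2: φ1=0.1432793, φ2=-1.0677994, Δφ=-1.2110787, Δλ=0.8878106 rad; a=sin²(Δφ/2)+cosφ1·cosφ2·sin²(Δλ/2)=0.4119958655; c=2·atan2(√a, √(1-a))=1.393866393; dist=6371·c=8880.323 ≈ 8880.3 km; running total=15418.4 km
Leg 2 bearing: y=sinΔλ·cosφ2=0.37392491, x=cosφ1·sinφ2-sinφ1·cosφ2·cosΔλ=-0.91060488; θ=atan2(y, x)=157.6753° ≈ 157.7°
Leg 3: φ1=-1.0677994, φ2=-0.3075549, Δφ=0.7602445, Δλ=-2.0903878 rad; a=sin²(Δφ/2)+cosφ1·cosφ2·sin²(Δλ/2)=0.4814434653; c=2·atan2(√a, √(1-a))=1.533674732; dist=6371·c=9771.042 ≈ 9771.0 km; running total=25189.4 km
Leg 3 bearing: y=sinΔλ·cosφ2=-0.82729154, x=cosφ1·sinφ2-sinφ1·cosφ2·cosΔλ=-0.56054556; θ=atan2(y, x)=-124.1203° <0 so +360° → 235.8797° ≈ 235.9°
Leg 4: φ1=-0.3075549, φ2=-0.8325447, Δφ=-0.5249898, Δλ=1.1790729 rad; a=sin²(Δφ/2)+cosφ1·cosφ2·sin²(Δλ/2)=0.2656031229; c=2·atan2(√a, √(1-a))=1.082871645; dist=6371·c=6898.975 ≈ 6899.0 km; running total=32088.4 km
Leg 4 bearing: y=sinΔλ·cosφ2=0.62201796, x=cosφ1·sinφ2-sinφ1·cosφ2·cosΔλ=-0.62715714; θ=atan2(y, x)=135.2357° ≈ 135.2°

Leg 1: dist=6538.1 km, bearing=224.7°
Leg 2: dist=8880.3 km, bearing=157.7°
Leg 3: dist=9771.0 km, bearing=235.9°
Leg 4: dist=6899.0 km, bearing=135.2°
Total: 32088.4 km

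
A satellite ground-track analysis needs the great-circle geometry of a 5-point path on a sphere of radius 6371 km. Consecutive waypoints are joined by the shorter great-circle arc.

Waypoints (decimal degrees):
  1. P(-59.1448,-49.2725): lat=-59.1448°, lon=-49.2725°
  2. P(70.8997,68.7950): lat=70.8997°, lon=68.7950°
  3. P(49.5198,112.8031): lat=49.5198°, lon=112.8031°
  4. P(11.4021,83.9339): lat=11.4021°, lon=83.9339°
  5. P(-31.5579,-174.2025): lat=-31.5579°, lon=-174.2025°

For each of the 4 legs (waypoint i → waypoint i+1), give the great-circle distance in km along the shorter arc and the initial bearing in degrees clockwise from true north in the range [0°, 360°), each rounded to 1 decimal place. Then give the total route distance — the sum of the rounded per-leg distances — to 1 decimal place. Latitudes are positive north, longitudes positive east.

Leg 1: dist=17001.1 km, bearing=39.3°
Leg 2: dist=3264.9 km, bearing=113.1°
Leg 3: dist=4998.8 km, bearing=222.1°
Leg 4: dist=11783.7 km, bearing=119.8°
Total: 37048.5 km

Leg 1: φ1=-1.0322715, φ2=1.2374332, Δφ=2.2697047, Δλ=2.0606666 rad; a=sin²(Δφ/2)+cosφ1·cosφ2·sin²(Δλ/2)=0.9450838902; c=2·atan2(√a, √(1-a))=2.668509600; dist=6371·c=17001.075 ≈ 17001.1 km; running total=17001.1 km
Leg 1 bearing: y=sinΔλ·cosφ2=0.28873944, x=cosφ1·sinφ2-sinφ1·cosφ2·cosΔλ=0.35246398; θ=atan2(y, x)=39.3244° ≈ 39.3°
Leg 2: φ1=1.2374332, φ2=0.8642836, Δφ=-0.3731496, Δλ=0.7680862 rad; a=sin²(Δφ/2)+cosφ1·cosφ2·sin²(Δλ/2)=0.0642286269; c=2·atan2(√a, √(1-a))=0.512456341; dist=6371·c=3264.859 ≈ 3264.9 km; running total=20266.0 km
Leg 2 bearing: y=sinΔλ·cosφ2=0.45102797, x=cosφ1·sinφ2-sinφ1·cosφ2·cosΔλ=-0.19232008; θ=atan2(y, x)=113.0936° ≈ 113.1°
Leg 3: φ1=0.8642836, φ2=0.1990042, Δφ=-0.6652794, Δλ=-0.5038626 rad; a=sin²(Δφ/2)+cosφ1·cosφ2·sin²(Δλ/2)=0.1461706915; c=2·atan2(√a, √(1-a))=0.784617445; dist=6371·c=4998.798 ≈ 4998.8 km; running total=25264.8 km
Leg 3 bearing: y=sinΔλ·cosφ2=-0.47328289, x=cosφ1·sinφ2-sinφ1·cosφ2·cosΔλ=-0.52461661; θ=atan2(y, x)=-137.9448° <0 so +360° → 222.0552° ≈ 222.1°
Leg 4: φ1=0.1990042, φ2=-0.5507893, Δφ=-0.7497934, Δλ=-4.5053301 rad; a=sin²(Δφ/2)+cosφ1·cosφ2·sin²(Δλ/2)=0.6375933203; c=2·atan2(√a, √(1-a))=1.849580160; dist=6371·c=11783.675 ≈ 11783.7 km; running total=37048.5 km
Leg 4 bearing: y=sinΔλ·cosφ2=0.83391043, x=cosφ1·sinφ2-sinφ1·cosφ2·cosΔλ=-0.47839910; θ=atan2(y, x)=119.8421° ≈ 119.8°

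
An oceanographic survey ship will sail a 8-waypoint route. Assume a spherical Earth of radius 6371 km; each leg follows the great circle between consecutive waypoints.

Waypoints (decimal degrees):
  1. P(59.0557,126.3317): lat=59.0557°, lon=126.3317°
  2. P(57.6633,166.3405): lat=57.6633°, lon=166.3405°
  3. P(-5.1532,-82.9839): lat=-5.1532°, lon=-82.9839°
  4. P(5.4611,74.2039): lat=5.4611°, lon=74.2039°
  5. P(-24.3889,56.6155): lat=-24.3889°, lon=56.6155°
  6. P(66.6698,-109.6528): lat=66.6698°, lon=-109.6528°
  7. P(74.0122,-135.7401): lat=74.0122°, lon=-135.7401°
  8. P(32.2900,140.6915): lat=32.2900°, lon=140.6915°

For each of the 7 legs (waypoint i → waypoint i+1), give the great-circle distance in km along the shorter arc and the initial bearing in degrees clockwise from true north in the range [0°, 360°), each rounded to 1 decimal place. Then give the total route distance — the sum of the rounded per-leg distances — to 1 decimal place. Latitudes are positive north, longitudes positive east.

Leg 1: dist=2303.8 km, bearing=76.4°
Leg 2: dist=11709.6 km, bearing=75.0°
Leg 3: dist=17489.3 km, bearing=88.2°
Leg 4: dist=3827.0 km, bearing=209.1°
Leg 5: dist=15216.8 km, bearing=352.1°
Leg 6: dist=1254.1 km, bearing=321.7°
Leg 7: dist=6376.1 km, bearing=273.8°
Total: 58176.7 km

Leg 1: φ1=1.0307164, φ2=1.0064144, Δφ=-0.0243020, Δλ=0.6982853 rad; a=sin²(Δφ/2)+cosφ1·cosφ2·sin²(Δλ/2)=0.0323353408; c=2·atan2(√a, √(1-a))=0.361607544; dist=6371·c=2303.802 ≈ 2303.8 km; running total=2303.8 km
Leg 1 bearing: y=sinΔλ·cosφ2=0.34388595, x=cosφ1·sinφ2-sinφ1·cosφ2·cosΔλ=0.08307540; θ=atan2(y, x)=76.4188° ≈ 76.4°
Leg 2: φ1=1.0064144, φ2=-0.0899403, Δφ=-1.0963547, Δλ=-4.3515317 rad; a=sin²(Δφ/2)+cosφ1·cosφ2·sin²(Δλ/2)=0.6319924504; c=2·atan2(√a, √(1-a))=1.837947665; dist=6371·c=11709.565 ≈ 11709.6 km; running total=14013.4 km
Leg 2 bearing: y=sinΔλ·cosφ2=0.93181289, x=cosφ1·sinφ2-sinφ1·cosφ2·cosΔλ=0.24907168; θ=atan2(y, x)=75.0348° ≈ 75.0°
Leg 3: φ1=-0.0899403, φ2=0.0953142, Δφ=0.1852545, Δλ=2.7434447 rad; a=sin²(Δφ/2)+cosφ1·cosφ2·sin²(Δλ/2)=0.9612179662; c=2·atan2(√a, √(1-a))=2.745138277; dist=6371·c=17489.276 ≈ 17489.3 km; running total=31502.7 km
Leg 3 bearing: y=sinΔλ·cosφ2=0.38595206, x=cosφ1·sinφ2-sinφ1·cosφ2·cosΔλ=0.01236755; θ=atan2(y, x)=88.1646° ≈ 88.2°
Leg 4: φ1=0.0953142, φ2=-0.4256666, Δφ=-0.5209808, Δλ=-0.3069755 rad; a=sin²(Δφ/2)+cosφ1·cosφ2·sin²(Δλ/2)=0.0875259092; c=2·atan2(√a, √(1-a))=0.600685813; dist=6371·c=3826.969 ≈ 3827.0 km; running total=35329.7 km
Leg 4 bearing: y=sinΔλ·cosφ2=-0.27521175, x=cosφ1·sinφ2-sinφ1·cosφ2·cosΔλ=-0.49367904; θ=atan2(y, x)=-150.8616° <0 so +360° → 209.1384° ≈ 209.1°
Leg 5: φ1=-0.4256666, φ2=1.1636075, Δφ=1.5892741, Δλ=-2.9019293 rad; a=sin²(Δφ/2)+cosφ1·cosφ2·sin²(Δλ/2)=0.8647730812; c=2·atan2(√a, √(1-a))=2.388454471; dist=6371·c=15216.843 ≈ 15216.8 km; running total=50546.5 km
Leg 5 bearing: y=sinΔλ·cosφ2=-0.09400777, x=cosφ1·sinφ2-sinφ1·cosφ2·cosΔλ=0.67743999; θ=atan2(y, x)=-7.9004° <0 so +360° → 352.0996° ≈ 352.1°
Leg 6: φ1=1.1636075, φ2=1.2917566, Δφ=0.1281491, Δλ=-0.4553093 rad; a=sin²(Δφ/2)+cosφ1·cosφ2·sin²(Δλ/2)=0.0096561617; c=2·atan2(√a, √(1-a))=0.196849214; dist=6371·c=1254.126 ≈ 1254.1 km; running total=51800.6 km
Leg 6 bearing: y=sinΔλ·cosφ2=-0.12111879, x=cosφ1·sinφ2-sinφ1·cosφ2·cosΔλ=0.15356406; θ=atan2(y, x)=-38.2635° <0 so +360° → 321.7365° ≈ 321.7°
Leg 7: φ1=1.2917566, φ2=0.5635668, Δφ=-0.7281898, Δλ=4.8246416 rad; a=sin²(Δφ/2)+cosφ1·cosφ2·sin²(Δλ/2)=0.2301880857; c=2·atan2(√a, √(1-a))=1.000806091; dist=6371·c=6376.136 ≈ 6376.1 km; running total=58176.7 km
Leg 7 bearing: y=sinΔλ·cosφ2=-0.84003466, x=cosφ1·sinφ2-sinφ1·cosφ2·cosΔλ=0.05610605; θ=atan2(y, x)=-86.1789° <0 so +360° → 273.8211° ≈ 273.8°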